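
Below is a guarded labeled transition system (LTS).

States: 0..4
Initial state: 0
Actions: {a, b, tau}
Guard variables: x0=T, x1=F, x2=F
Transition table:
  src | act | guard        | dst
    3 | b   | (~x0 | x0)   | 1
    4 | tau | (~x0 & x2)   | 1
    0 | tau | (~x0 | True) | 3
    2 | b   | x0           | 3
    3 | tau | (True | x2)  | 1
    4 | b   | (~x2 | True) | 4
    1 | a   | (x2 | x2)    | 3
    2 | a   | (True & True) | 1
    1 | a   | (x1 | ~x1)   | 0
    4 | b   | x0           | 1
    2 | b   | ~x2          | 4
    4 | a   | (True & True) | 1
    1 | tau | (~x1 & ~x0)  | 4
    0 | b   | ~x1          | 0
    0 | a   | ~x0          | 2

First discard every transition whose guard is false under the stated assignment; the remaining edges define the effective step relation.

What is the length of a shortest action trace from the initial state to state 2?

BFS to 2:
  Layer 0: {0}
  Layer 1: {3}
  Layer 2: {1}
2 never appears.

Answer: UNREACHABLE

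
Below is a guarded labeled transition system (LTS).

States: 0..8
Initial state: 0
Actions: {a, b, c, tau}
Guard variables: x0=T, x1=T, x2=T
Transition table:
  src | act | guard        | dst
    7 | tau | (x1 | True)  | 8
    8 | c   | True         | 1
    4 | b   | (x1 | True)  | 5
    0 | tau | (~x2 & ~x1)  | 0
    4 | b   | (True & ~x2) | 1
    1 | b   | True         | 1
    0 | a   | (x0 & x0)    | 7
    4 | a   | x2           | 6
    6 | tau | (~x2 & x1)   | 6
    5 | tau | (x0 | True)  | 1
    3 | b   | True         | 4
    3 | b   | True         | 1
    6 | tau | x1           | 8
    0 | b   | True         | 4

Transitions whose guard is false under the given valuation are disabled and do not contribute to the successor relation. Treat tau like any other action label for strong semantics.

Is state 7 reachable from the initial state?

Answer: REACHABLE

Trace:
Guard filter leaves 11 enabled edge(s).
depth 0: {0}
depth 1: {4,7}  now seen {0,4,7}
depth 2: {5,6,8}  now seen {0,4,5,6,7,8}
depth 3: {1}  now seen {0,1,4,5,6,7,8}
R = {0,1,4,5,6,7,8}
trace reaching 7: a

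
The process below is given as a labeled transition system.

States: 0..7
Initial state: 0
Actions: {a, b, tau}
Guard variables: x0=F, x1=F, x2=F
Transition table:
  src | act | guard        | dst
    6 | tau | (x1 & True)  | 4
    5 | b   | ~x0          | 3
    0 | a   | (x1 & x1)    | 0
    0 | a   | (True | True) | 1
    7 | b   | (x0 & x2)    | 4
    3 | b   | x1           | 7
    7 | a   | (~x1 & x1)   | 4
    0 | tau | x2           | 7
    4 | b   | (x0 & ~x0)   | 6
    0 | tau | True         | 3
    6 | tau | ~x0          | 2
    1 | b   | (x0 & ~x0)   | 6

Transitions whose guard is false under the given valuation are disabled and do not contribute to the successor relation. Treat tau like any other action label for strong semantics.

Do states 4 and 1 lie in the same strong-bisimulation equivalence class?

Answer: BISIMILAR

Analysis:
Bisimulation quotient by refinement:
  π0 = {{0,1,2,3,4,5,6,7}}
  π1 = {{0},{1,2,3,4,7},{5},{6}}
stable after 2 split(s): 4 block(s)
4∈{1,2,3,4,7}, 1∈{1,2,3,4,7}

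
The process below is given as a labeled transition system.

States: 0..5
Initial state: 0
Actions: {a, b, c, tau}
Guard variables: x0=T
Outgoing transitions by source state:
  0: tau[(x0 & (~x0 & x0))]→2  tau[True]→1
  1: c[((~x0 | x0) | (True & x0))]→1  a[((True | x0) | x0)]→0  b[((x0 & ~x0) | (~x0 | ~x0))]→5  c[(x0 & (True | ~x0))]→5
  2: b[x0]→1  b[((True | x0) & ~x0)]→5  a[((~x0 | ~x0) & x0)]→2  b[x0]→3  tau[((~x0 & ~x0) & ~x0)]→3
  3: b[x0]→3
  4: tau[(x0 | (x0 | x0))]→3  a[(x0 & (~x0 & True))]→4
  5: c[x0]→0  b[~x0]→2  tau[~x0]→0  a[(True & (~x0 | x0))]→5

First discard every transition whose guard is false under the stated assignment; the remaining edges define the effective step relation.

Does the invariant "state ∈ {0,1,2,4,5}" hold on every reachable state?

Allowed set {0,1,2,4,5}
Reach set: {0,1,5}
  0: safe
  1: safe
  5: safe

Answer: INVARIANT HOLDS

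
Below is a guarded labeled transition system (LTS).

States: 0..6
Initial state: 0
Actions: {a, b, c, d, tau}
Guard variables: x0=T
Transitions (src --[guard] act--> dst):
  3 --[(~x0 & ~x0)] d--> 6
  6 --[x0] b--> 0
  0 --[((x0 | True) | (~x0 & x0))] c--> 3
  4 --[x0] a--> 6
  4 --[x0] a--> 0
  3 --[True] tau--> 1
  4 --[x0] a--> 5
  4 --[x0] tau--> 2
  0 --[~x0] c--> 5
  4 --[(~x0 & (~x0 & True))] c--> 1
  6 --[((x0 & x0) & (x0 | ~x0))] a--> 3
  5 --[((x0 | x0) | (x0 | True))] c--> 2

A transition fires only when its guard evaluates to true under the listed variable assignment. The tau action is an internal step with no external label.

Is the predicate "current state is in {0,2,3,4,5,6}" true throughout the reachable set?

Inv-set: {0,2,3,4,5,6}
Reachable = {0,1,3}
  0: ok
  1: ✗ unsafe
  3: ok
reach 1 via c·tau — violates

Answer: INVARIANT VIOLATED at state 1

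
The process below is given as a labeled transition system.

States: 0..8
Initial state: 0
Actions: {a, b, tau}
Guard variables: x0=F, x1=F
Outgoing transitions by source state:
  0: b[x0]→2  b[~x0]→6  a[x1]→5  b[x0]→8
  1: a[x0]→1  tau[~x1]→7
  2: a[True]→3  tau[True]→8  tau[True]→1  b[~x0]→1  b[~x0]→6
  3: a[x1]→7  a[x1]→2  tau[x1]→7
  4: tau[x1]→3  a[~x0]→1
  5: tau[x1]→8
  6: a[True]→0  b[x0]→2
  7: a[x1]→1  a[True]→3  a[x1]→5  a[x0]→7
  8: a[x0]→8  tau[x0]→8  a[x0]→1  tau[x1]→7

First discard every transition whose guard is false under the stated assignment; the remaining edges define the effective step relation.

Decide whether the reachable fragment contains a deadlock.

Answer: DEADLOCK-FREE

Analysis:
R = {0,6}
  0: b→6  [deg 1]
  6: a→0  [deg 1]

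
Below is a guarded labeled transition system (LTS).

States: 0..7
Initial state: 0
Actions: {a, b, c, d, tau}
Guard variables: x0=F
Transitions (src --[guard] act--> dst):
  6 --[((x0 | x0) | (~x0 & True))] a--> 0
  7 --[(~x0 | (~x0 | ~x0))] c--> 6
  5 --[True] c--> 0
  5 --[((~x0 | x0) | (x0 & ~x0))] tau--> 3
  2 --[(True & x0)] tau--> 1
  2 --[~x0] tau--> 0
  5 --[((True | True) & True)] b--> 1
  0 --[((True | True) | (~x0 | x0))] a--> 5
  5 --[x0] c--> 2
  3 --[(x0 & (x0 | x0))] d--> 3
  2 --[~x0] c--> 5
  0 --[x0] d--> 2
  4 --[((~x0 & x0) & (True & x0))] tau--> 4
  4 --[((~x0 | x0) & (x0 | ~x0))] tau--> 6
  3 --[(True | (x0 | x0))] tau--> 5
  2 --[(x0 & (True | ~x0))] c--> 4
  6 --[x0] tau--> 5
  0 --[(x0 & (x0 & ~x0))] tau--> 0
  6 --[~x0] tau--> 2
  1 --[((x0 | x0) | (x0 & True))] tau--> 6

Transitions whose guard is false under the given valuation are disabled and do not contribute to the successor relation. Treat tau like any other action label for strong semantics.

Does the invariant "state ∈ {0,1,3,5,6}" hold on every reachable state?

Inv-set: {0,1,3,5,6}
Reach set: {0,1,3,5}
  0: safe
  1: safe
  3: safe
  5: safe

Answer: INVARIANT HOLDS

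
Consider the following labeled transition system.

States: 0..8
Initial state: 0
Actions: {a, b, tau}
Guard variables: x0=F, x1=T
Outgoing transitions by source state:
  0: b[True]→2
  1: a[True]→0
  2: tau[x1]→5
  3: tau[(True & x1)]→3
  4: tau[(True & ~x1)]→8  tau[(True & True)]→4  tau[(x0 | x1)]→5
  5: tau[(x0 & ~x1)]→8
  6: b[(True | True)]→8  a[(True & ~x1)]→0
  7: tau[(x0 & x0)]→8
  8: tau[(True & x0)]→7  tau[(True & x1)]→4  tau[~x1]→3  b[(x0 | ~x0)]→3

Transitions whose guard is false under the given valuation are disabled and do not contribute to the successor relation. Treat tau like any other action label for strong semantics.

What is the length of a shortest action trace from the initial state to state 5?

Answer: 2

Analysis:
Breadth-first toward 5:
  Layer 0: {0}
  Layer 1: {2}
  Layer 2: {5}
5 enters at depth 2; path b·tau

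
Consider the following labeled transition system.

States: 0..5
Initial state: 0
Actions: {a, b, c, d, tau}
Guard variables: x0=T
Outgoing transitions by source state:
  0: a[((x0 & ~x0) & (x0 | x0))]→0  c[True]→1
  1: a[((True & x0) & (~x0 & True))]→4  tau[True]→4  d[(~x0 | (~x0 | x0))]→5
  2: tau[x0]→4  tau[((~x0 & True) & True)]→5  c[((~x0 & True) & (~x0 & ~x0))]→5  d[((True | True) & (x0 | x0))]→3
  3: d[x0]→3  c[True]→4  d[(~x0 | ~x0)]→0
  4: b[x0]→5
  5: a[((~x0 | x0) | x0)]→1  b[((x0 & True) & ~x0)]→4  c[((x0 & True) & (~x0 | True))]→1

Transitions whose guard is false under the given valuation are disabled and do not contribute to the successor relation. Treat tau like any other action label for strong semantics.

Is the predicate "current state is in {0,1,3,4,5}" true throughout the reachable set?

Answer: INVARIANT HOLDS

Working:
Safe = {0,1,3,4,5}
Reach set: {0,1,4,5}
  0: ✓
  1: ✓
  4: ✓
  5: ✓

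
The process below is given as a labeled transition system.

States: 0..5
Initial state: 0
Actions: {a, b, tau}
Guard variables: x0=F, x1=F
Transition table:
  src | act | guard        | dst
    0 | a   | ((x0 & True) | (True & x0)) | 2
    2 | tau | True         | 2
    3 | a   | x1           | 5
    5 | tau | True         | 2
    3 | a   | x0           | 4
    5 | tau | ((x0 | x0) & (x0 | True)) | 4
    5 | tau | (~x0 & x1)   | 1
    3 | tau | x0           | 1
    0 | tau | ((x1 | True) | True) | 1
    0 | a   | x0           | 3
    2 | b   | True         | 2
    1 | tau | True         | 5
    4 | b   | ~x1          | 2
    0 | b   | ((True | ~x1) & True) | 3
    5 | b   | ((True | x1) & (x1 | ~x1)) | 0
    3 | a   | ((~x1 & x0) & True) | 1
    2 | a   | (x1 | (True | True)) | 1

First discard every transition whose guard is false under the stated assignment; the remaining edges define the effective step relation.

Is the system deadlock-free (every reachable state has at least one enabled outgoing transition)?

Answer: DEADLOCK at state 3

Analysis:
Reach set: {0,1,2,3,5}
  0: b→3  tau→1  [2 exit(s)]
  1: tau→5  [1 exit(s)]
  2: a→1  b→2  tau→2  [3 exit(s)]
  3: ∅  [deadlock]
  5: b→0  tau→2  [2 exit(s)]
trace reaching 3: b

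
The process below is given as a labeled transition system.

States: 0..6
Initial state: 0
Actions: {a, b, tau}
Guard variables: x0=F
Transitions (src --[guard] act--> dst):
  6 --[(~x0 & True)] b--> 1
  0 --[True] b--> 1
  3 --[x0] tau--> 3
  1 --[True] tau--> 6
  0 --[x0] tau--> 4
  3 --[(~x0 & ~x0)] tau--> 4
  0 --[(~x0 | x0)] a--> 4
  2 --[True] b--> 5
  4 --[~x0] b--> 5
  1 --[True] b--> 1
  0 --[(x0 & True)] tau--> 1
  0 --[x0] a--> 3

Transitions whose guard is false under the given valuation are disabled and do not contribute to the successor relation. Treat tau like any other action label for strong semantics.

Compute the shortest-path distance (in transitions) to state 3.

Answer: UNREACHABLE

Trace:
Layered search for 3:
  depth 0: {0}
  depth 1: {1,4}
  depth 2: {5,6}
3 never appears.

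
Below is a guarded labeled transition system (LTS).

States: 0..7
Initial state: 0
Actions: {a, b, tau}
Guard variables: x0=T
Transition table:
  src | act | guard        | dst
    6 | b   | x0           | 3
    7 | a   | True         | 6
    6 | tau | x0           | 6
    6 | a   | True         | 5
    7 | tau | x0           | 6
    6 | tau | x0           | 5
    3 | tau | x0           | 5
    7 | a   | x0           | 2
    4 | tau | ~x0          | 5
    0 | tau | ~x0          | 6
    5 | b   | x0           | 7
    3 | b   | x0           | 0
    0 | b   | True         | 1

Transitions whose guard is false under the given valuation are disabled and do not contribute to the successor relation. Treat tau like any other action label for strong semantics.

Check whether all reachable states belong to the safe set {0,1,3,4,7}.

Answer: INVARIANT HOLDS

Trace:
Safe = {0,1,3,4,7}
Reachable = {0,1}
  0: ok
  1: ok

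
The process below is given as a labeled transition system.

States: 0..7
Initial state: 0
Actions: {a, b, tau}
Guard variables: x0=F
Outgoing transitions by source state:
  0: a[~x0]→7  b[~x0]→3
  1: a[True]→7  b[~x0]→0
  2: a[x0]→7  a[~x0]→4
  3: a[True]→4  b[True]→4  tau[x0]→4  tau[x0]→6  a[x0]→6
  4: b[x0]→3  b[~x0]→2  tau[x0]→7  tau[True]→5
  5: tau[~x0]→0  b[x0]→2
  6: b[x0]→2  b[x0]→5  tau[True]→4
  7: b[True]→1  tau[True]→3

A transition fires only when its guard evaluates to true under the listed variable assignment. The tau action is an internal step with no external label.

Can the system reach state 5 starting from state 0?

13 transition(s) survive guard evaluation.
Layer 0: {0}
Layer 1: {3,7}  now seen {0,3,7}
Layer 2: {1,4}  now seen {0,1,3,4,7}
Layer 3: {2,5}  now seen {0,1,2,3,4,5,7}
R = {0,1,2,3,4,5,7}
Path to 5: b·a·tau

Answer: REACHABLE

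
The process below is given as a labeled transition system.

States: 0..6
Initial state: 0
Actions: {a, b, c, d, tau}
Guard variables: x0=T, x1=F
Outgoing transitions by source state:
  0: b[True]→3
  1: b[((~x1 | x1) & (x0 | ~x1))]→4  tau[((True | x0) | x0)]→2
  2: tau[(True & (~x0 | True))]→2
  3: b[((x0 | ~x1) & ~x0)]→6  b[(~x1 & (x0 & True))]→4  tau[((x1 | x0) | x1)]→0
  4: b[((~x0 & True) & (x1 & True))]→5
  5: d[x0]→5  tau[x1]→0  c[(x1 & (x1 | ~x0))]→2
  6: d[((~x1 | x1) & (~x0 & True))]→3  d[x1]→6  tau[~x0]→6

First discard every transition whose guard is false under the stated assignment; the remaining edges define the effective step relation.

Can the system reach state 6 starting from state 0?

Answer: UNREACHABLE

Analysis:
Guard filter leaves 7 enabled edge(s).
Layer 0: {0}
Layer 1: {3}  cumulative {0,3}
Layer 2: {4}  cumulative {0,3,4}
Reach set: {0,3,4}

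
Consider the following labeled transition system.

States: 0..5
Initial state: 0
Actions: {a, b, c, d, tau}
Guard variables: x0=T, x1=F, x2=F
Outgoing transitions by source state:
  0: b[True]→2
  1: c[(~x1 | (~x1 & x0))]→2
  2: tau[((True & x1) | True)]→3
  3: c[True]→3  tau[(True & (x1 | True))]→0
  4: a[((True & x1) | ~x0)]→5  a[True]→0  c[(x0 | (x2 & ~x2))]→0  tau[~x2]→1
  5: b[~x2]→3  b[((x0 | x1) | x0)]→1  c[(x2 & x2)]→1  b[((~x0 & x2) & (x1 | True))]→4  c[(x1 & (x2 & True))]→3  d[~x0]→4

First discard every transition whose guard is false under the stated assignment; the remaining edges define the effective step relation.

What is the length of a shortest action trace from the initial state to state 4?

Layered search for 4:
  Layer 0: {0}
  Layer 1: {2}
  Layer 2: {3}
4 never appears.

Answer: UNREACHABLE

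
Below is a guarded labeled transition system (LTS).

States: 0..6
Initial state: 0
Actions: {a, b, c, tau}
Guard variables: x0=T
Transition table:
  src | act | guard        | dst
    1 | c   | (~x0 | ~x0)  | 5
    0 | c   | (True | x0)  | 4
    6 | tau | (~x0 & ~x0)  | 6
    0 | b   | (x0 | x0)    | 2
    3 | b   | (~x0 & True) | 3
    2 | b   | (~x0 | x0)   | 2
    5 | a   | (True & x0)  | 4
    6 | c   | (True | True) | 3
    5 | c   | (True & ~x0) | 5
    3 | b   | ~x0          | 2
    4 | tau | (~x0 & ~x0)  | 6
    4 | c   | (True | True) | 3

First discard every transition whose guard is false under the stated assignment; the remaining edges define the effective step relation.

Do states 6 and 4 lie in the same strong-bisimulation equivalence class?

Answer: BISIMILAR

Analysis:
Compute ~ classes (split until stable):
  round 0: {{0,1,2,3,4,5,6}}
  round 1: {{0},{1,3},{2},{4,6},{5}}
Fixed point at round 2; 5 class(es).
[6]={4,6}  [4]={4,6}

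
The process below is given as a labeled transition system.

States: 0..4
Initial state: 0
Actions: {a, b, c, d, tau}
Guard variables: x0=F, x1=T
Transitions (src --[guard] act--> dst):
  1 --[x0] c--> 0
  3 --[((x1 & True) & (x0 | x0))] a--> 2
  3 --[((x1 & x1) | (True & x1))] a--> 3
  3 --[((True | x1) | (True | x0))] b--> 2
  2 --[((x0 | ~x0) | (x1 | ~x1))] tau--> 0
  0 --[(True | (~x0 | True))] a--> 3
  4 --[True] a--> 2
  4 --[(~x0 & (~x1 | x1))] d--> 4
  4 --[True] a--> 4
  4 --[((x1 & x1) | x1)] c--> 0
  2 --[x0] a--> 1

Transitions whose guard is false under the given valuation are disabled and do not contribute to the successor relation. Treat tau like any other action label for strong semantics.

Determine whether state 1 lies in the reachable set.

Answer: UNREACHABLE

Working:
After dropping false guards: 8 live edges.
depth 0: {0}
depth 1: {3}  total {0,3}
depth 2: {2}  total {0,2,3}
Reachable = {0,2,3}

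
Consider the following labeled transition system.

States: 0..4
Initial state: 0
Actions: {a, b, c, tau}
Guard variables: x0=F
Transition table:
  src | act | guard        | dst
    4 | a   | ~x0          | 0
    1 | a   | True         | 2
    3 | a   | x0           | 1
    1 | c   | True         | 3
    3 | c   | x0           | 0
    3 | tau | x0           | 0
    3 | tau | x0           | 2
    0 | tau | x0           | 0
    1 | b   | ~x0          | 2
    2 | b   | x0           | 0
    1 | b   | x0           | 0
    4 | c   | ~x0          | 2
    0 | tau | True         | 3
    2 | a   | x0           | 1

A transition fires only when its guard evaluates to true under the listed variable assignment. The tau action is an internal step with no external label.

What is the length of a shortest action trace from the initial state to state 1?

Answer: UNREACHABLE

Analysis:
BFS to 1:
  depth 0: {0}
  depth 1: {3}
1 never appears.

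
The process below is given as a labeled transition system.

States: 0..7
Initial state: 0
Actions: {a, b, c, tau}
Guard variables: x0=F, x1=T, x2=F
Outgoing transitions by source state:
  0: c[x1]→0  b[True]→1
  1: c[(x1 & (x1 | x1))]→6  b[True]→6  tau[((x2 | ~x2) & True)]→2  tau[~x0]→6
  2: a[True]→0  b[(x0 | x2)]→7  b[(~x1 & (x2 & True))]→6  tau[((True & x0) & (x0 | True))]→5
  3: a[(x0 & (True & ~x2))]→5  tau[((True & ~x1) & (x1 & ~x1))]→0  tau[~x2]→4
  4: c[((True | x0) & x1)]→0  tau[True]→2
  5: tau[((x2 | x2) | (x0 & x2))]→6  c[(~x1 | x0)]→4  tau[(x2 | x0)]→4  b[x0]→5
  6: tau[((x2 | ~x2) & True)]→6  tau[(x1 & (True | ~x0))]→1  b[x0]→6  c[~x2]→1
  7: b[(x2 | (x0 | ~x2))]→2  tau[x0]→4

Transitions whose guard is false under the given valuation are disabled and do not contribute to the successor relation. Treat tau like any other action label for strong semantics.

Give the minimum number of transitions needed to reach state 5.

Answer: UNREACHABLE

Working:
BFS to 5:
  L0 = {0}
  L1 = {1}
  L2 = {2,6}
5 never appears.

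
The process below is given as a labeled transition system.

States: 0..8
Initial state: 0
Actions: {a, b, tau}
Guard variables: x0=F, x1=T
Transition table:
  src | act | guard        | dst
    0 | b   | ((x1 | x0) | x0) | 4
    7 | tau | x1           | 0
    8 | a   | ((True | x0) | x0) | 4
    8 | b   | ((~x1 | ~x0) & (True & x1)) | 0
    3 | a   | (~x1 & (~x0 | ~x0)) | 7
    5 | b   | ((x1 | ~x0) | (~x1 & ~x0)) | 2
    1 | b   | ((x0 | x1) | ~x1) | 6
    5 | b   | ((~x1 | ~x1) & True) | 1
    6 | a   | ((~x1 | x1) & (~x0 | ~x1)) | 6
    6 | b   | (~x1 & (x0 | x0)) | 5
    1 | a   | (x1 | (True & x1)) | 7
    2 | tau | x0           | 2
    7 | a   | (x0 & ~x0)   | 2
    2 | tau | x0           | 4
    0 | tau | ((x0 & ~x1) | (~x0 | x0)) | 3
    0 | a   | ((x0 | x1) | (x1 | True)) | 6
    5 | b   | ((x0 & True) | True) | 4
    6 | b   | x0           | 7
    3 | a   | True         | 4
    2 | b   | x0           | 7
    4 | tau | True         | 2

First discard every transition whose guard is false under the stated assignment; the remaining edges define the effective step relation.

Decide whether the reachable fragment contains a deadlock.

Answer: DEADLOCK at state 2

Analysis:
Reachable = {0,2,3,4,6}
  0: a→6  b→4  tau→3  [deg 3]
  2: ∅  [STUCK]
  3: a→4  [deg 1]
  4: tau→2  [deg 1]
  6: a→6  [deg 1]
Path to 2: b·tau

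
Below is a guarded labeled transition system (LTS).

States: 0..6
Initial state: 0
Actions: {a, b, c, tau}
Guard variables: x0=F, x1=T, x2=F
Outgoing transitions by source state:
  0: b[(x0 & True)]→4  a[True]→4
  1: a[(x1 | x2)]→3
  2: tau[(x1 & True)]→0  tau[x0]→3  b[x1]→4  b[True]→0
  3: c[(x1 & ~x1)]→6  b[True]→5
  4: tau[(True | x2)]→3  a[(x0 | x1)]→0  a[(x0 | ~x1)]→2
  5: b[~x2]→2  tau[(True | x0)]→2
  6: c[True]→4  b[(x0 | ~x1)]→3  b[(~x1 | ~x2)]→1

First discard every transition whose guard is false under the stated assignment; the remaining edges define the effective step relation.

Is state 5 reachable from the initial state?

Answer: REACHABLE

Trace:
Guard filter leaves 12 enabled edge(s).
L0 = {0}
L1 = {4}  cumulative {0,4}
L2 = {3}  cumulative {0,3,4}
L3 = {5}  cumulative {0,3,4,5}
L4 = {2}  cumulative {0,2,3,4,5}
Reach set: {0,2,3,4,5}
Path to 5: a·tau·b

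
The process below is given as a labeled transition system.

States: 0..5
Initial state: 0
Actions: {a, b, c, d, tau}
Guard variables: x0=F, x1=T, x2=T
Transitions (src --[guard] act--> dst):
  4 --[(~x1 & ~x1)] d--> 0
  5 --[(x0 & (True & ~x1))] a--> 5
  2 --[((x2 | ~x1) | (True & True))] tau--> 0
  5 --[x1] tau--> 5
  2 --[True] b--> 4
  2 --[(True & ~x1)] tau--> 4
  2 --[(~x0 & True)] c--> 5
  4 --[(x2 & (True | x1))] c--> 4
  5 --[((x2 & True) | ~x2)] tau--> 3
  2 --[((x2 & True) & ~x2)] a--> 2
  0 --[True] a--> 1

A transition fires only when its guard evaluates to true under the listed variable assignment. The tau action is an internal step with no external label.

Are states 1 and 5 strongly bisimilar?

Refine partition for ~:
  round 0: {{0,1,2,3,4,5}}
  round 1: {{0},{1,3},{2},{4},{5}}
5 equivalence class(es) (converged in 2)
class of 1: {1,3}; class of 5: {5}

Answer: NOT BISIMILAR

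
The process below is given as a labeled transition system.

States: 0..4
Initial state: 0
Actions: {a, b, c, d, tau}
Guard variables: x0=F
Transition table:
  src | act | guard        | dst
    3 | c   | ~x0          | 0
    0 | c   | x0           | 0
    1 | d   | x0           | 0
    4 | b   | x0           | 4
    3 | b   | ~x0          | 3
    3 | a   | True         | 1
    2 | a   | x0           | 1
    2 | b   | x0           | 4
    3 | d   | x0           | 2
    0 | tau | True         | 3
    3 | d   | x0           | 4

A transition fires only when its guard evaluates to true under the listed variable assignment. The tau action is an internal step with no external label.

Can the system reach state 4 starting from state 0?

Answer: UNREACHABLE

Trace:
After dropping false guards: 4 live edges.
Layer 0: {0}
Layer 1: {3}  now seen {0,3}
Layer 2: {1}  now seen {0,1,3}
R = {0,1,3}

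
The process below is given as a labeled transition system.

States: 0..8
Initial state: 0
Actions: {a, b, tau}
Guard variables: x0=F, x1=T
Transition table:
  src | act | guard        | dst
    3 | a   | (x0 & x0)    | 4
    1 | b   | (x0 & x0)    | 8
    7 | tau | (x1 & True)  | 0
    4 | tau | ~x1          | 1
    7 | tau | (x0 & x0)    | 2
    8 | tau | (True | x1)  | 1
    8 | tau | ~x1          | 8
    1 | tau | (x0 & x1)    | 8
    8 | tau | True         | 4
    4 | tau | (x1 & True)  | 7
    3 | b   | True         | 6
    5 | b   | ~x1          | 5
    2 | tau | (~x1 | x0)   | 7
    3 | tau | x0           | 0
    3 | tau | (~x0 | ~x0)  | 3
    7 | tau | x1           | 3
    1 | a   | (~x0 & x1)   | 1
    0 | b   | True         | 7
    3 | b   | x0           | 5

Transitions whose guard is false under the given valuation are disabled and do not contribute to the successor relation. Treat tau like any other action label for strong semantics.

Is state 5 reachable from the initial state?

Guard filter leaves 9 enabled edge(s).
depth 0: {0}
depth 1: {7}  total {0,7}
depth 2: {3}  total {0,3,7}
depth 3: {6}  total {0,3,6,7}
R = {0,3,6,7}

Answer: UNREACHABLE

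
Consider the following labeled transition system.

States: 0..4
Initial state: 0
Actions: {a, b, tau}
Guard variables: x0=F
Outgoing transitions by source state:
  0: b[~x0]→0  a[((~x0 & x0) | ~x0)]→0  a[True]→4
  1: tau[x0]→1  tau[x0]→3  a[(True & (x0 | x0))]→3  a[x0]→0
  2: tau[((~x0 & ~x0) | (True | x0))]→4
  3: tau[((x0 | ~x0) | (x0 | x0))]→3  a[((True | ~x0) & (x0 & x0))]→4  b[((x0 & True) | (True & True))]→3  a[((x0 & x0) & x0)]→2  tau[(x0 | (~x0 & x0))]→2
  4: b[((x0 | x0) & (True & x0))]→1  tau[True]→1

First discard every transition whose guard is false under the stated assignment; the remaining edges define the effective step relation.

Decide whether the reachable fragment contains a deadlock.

Reachable = {0,1,4}
  0: a→0  a→4  b→0  [3 out]
  1: ∅  [deadlock]
  4: tau→1  [1 out]
trace reaching 1: a·tau

Answer: DEADLOCK at state 1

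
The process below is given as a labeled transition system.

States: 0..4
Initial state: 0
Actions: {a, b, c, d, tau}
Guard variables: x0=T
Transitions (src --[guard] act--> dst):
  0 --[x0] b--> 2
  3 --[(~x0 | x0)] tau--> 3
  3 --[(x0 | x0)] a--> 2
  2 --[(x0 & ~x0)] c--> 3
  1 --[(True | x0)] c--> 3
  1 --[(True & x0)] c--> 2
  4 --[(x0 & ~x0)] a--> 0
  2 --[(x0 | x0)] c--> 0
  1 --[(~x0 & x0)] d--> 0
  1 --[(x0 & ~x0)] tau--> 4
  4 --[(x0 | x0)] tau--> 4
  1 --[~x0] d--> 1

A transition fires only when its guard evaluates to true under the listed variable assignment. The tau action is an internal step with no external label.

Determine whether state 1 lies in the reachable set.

Guard filter leaves 7 enabled edge(s).
L0 = {0}
L1 = {2}  cumulative {0,2}
R = {0,2}

Answer: UNREACHABLE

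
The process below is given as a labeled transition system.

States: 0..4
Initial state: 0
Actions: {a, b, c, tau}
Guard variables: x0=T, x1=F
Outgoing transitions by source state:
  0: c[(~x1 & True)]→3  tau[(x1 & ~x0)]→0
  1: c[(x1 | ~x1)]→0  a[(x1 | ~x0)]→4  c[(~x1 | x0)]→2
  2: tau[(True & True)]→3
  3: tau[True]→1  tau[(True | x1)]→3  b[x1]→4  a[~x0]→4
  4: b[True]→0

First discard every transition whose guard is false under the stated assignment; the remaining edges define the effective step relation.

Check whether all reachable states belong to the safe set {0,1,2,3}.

Safe = {0,1,2,3}
R = {0,1,2,3}
  0: ok
  1: ok
  2: ok
  3: ok

Answer: INVARIANT HOLDS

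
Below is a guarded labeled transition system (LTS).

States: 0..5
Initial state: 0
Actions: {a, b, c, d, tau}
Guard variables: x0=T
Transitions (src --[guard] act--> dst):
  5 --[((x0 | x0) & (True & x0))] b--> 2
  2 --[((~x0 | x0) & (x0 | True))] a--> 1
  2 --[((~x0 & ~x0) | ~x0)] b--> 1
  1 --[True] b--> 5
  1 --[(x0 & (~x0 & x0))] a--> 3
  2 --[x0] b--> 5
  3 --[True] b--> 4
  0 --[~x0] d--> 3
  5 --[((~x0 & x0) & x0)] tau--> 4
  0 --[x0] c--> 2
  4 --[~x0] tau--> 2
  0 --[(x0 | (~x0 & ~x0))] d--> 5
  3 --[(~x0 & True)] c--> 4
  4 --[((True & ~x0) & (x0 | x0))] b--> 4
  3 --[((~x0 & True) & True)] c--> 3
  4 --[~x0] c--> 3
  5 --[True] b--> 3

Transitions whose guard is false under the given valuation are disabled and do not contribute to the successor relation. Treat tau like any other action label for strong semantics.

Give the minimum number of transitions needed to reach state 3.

Answer: 2

Trace:
Layered search for 3:
  depth 0: {0}
  depth 1: {2,5}
  depth 2: {1,3}
first hit 3 at d=2 via d·b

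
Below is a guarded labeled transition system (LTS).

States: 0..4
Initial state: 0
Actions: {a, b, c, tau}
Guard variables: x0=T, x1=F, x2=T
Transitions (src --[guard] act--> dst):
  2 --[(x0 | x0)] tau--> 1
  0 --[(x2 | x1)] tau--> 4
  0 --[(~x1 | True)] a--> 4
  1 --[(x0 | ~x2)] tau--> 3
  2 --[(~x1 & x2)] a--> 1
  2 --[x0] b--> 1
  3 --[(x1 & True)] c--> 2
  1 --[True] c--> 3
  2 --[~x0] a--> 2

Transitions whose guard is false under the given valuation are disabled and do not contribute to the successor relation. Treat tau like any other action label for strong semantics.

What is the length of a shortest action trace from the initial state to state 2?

Answer: UNREACHABLE

Trace:
Breadth-first toward 2:
  L0 = {0}
  L1 = {4}
2 never appears.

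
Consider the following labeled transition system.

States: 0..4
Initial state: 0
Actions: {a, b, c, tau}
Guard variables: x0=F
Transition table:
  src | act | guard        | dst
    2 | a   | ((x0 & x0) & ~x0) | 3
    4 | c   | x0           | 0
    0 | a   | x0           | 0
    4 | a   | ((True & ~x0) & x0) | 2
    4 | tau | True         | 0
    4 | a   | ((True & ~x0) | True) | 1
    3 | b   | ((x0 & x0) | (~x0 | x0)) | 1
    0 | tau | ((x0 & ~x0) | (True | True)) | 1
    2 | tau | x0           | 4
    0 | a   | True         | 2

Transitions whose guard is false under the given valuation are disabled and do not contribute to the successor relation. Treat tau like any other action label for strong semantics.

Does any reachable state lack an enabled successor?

Answer: DEADLOCK at state 1

Analysis:
Reachable = {0,1,2}
  0: a→2  tau→1  [deg 2]
  1: ∅  [deadlock]
  2: ∅  [deadlock]
trace reaching 1: tau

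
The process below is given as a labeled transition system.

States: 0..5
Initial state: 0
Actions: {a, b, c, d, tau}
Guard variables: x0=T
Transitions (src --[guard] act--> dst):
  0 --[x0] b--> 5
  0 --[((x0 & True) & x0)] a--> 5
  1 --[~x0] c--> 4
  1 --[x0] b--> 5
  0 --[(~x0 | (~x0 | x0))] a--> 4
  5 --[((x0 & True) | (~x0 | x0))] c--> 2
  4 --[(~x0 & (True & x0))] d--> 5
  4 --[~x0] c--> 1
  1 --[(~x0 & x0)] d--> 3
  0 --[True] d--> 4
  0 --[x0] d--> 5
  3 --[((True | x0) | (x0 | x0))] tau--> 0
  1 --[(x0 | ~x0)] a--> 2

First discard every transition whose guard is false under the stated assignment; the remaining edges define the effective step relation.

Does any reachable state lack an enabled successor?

Reach set: {0,2,4,5}
  0: a→4  a→5  b→5  d→4  d→5  [deg 5]
  2: ∅  [no exit]
  4: ∅  [no exit]
  5: c→2  [deg 1]
witness 2: b·c

Answer: DEADLOCK at state 2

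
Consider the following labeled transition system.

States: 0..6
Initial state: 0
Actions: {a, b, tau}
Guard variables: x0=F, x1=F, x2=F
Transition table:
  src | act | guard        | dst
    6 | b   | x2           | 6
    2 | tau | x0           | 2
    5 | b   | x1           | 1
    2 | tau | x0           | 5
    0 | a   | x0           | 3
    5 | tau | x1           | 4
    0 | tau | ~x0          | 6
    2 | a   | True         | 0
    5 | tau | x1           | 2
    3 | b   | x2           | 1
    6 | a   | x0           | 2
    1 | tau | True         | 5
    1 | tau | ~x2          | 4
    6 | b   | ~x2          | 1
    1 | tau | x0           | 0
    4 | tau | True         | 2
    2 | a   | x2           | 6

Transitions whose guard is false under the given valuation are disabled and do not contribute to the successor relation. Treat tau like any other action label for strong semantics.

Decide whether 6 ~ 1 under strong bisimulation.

Answer: NOT BISIMILAR

Trace:
Refine partition for ~:
  round 0: {{0,1,2,3,4,5,6}}
  round 1: {{0,1,4},{2},{3,5},{6}}
  round 2: {{0},{1},{2},{3,5},{4},{6}}
Fixed point at round 3; 6 class(es).
class of 6: {6}; class of 1: {1}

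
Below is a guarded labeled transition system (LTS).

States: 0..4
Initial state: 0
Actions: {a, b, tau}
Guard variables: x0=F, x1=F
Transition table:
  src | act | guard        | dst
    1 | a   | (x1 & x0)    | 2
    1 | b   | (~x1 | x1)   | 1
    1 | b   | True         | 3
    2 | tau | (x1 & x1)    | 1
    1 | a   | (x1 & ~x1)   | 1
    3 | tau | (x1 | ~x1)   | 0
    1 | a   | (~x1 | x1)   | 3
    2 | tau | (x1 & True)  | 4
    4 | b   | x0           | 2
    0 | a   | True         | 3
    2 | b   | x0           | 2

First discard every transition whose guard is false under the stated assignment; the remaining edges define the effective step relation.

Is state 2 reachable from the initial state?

Guard filter leaves 5 enabled edge(s).
depth 0: {0}
depth 1: {3}  total {0,3}
Reach set: {0,3}

Answer: UNREACHABLE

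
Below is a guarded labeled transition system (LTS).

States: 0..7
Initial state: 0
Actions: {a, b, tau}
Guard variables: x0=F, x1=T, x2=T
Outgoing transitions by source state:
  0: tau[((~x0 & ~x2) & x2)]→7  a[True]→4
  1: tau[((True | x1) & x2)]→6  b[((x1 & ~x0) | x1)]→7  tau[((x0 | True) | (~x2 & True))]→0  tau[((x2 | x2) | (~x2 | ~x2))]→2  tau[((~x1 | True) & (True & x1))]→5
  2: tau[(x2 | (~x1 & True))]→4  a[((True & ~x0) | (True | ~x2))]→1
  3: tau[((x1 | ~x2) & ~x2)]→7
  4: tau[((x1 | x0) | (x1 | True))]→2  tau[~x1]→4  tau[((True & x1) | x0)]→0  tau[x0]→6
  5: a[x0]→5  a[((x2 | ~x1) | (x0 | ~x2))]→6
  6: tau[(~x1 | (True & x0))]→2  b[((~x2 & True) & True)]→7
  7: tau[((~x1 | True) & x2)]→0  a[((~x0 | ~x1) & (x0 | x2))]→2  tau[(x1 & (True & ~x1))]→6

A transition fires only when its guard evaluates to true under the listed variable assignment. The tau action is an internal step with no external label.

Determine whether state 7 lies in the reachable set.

Answer: REACHABLE

Working:
Guard filter leaves 13 enabled edge(s).
L0 = {0}
L1 = {4}  cumulative {0,4}
L2 = {2}  cumulative {0,2,4}
L3 = {1}  cumulative {0,1,2,4}
L4 = {5,6,7}  cumulative {0,1,2,4,5,6,7}
Reach set: {0,1,2,4,5,6,7}
trace reaching 7: a·tau·a·b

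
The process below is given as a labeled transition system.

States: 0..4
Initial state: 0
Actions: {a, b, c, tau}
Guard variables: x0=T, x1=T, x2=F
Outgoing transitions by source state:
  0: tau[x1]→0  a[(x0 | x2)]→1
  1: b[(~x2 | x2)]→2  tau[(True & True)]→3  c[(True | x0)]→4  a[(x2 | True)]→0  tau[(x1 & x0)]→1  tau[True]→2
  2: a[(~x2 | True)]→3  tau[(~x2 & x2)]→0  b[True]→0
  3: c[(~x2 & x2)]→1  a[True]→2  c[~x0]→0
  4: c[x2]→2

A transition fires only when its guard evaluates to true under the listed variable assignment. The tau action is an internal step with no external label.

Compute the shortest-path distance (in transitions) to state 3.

Answer: 2

Working:
Layered search for 3:
  L0 = {0}
  L1 = {1}
  L2 = {2,3,4}
first hit 3 at d=2 via a·tau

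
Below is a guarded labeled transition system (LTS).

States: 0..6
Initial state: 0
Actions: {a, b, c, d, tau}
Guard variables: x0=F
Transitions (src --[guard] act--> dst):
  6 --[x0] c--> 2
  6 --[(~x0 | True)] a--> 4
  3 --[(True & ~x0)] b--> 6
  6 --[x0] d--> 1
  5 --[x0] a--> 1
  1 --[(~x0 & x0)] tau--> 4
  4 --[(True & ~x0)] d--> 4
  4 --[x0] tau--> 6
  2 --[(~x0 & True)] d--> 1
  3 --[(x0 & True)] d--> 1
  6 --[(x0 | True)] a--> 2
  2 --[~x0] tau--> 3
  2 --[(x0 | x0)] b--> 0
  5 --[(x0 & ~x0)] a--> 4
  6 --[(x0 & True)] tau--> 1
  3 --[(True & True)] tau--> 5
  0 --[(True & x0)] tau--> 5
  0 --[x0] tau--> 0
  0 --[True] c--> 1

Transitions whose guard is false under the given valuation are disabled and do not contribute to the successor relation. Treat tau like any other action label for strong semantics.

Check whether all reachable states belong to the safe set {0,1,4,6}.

Answer: INVARIANT HOLDS

Analysis:
Allowed set {0,1,4,6}
Reachable = {0,1}
  0: ✓
  1: ✓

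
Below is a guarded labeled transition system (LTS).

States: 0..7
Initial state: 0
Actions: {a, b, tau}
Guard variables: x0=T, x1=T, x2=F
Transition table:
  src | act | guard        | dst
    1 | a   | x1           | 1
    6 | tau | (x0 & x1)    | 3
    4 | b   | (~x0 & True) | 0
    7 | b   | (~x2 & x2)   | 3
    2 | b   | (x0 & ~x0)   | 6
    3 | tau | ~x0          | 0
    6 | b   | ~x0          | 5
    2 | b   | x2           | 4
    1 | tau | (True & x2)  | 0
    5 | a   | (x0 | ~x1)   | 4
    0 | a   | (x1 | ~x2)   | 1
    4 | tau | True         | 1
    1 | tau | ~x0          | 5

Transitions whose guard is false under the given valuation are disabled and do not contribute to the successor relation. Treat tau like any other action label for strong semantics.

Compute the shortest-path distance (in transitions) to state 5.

Answer: UNREACHABLE

Trace:
BFS to 5:
  L0 = {0}
  L1 = {1}
5 never appears.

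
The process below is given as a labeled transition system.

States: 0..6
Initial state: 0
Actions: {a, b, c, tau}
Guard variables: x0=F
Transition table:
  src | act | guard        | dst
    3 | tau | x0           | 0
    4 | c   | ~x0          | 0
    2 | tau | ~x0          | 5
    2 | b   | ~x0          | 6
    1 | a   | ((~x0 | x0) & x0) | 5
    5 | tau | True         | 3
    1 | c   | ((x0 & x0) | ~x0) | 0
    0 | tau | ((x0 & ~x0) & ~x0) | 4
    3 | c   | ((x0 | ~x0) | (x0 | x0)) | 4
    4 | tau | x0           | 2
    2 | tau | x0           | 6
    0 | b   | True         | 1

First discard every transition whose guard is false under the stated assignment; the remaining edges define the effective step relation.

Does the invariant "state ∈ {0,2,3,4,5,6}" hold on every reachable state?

Answer: INVARIANT VIOLATED at state 1

Trace:
Inv-set: {0,2,3,4,5,6}
Reach set: {0,1}
  0: safe
  1: ✗ unsafe
reach 1 via b — violates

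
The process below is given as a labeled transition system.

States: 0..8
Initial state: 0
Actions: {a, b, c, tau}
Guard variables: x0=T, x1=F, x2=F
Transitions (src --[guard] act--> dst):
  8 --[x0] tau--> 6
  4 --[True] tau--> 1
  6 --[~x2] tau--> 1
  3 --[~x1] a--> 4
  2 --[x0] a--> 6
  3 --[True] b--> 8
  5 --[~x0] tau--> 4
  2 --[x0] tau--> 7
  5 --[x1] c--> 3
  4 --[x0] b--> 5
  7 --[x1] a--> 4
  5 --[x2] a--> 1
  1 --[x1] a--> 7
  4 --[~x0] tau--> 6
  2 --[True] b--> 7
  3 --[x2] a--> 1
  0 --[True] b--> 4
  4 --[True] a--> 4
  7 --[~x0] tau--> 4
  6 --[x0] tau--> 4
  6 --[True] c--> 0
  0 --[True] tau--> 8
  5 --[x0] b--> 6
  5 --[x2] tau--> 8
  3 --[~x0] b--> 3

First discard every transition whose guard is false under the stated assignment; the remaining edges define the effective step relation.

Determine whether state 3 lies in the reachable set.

Answer: UNREACHABLE

Analysis:
15 transition(s) survive guard evaluation.
Layer 0: {0}
Layer 1: {4,8}  cumulative {0,4,8}
Layer 2: {1,5,6}  cumulative {0,1,4,5,6,8}
Reach set: {0,1,4,5,6,8}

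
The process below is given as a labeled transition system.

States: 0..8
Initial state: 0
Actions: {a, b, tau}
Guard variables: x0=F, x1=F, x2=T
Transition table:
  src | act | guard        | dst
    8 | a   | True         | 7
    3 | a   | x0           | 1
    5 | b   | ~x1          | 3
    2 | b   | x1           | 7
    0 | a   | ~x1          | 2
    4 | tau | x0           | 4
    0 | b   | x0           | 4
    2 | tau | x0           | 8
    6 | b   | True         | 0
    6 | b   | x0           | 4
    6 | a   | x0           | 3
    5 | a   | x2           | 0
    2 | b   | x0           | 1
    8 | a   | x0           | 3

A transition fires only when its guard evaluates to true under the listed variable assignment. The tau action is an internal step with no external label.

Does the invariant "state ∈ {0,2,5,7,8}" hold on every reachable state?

Answer: INVARIANT HOLDS

Working:
Allowed set {0,2,5,7,8}
Reach set: {0,2}
  0: safe
  2: safe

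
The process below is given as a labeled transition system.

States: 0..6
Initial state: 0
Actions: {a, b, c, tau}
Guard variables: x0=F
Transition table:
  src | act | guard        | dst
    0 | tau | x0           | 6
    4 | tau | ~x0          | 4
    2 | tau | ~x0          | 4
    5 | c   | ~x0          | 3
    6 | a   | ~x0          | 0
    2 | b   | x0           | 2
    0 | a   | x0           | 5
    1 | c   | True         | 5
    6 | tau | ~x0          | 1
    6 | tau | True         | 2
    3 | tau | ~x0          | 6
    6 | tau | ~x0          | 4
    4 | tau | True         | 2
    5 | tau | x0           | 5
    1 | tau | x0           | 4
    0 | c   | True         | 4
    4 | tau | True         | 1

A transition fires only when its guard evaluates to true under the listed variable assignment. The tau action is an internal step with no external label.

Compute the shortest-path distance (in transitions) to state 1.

Layered search for 1:
  Layer 0: {0}
  Layer 1: {4}
  Layer 2: {1,2}
1 enters at depth 2; path c·tau

Answer: 2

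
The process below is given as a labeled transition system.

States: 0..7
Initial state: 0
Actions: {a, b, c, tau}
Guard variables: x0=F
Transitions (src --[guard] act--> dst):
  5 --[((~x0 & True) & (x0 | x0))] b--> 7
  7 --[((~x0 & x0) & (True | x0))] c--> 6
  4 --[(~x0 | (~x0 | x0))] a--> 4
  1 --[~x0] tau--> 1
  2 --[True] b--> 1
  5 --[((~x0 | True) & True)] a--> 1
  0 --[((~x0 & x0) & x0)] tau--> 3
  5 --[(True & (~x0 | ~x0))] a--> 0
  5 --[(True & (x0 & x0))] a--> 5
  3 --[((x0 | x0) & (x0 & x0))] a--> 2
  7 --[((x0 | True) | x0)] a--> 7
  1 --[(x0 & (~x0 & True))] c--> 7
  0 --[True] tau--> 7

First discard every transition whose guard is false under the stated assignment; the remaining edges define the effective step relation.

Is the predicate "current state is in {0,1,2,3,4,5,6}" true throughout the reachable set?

Answer: INVARIANT VIOLATED at state 7

Analysis:
Inv-set: {0,1,2,3,4,5,6}
R = {0,7}
  0: safe
  7: ✗ unsafe
counterexample path to 7: tau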